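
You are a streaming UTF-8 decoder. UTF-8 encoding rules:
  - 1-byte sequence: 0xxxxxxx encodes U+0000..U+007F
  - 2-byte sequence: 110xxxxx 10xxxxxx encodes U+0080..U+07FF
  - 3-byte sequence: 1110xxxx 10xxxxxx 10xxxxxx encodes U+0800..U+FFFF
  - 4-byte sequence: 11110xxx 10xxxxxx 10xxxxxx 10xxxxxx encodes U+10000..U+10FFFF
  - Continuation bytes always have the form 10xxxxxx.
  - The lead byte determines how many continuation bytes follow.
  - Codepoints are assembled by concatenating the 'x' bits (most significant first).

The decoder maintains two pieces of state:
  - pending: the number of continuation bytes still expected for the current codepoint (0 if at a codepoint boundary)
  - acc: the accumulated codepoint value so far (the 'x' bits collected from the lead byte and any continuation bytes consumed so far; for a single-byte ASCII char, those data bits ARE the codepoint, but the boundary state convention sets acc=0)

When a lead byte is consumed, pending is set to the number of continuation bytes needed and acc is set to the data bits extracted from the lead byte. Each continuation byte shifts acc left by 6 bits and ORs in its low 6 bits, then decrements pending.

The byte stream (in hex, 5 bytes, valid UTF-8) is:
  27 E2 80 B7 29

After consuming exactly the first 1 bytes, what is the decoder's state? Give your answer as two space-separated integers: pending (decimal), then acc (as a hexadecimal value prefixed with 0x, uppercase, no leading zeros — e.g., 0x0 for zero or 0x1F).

Byte[0]=27: 1-byte. pending=0, acc=0x0

Answer: 0 0x0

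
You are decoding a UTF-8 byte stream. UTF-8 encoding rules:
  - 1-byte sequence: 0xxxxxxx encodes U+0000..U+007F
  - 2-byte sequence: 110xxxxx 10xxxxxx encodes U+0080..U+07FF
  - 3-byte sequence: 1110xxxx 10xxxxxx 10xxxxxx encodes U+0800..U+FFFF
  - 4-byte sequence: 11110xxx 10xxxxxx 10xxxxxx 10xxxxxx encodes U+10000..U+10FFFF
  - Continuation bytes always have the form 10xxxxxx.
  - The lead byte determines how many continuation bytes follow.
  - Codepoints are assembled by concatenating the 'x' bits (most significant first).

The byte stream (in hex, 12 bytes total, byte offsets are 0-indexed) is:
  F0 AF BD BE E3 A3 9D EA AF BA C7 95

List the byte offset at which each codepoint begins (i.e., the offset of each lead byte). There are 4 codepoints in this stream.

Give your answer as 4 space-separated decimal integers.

Answer: 0 4 7 10

Derivation:
Byte[0]=F0: 4-byte lead, need 3 cont bytes. acc=0x0
Byte[1]=AF: continuation. acc=(acc<<6)|0x2F=0x2F
Byte[2]=BD: continuation. acc=(acc<<6)|0x3D=0xBFD
Byte[3]=BE: continuation. acc=(acc<<6)|0x3E=0x2FF7E
Completed: cp=U+2FF7E (starts at byte 0)
Byte[4]=E3: 3-byte lead, need 2 cont bytes. acc=0x3
Byte[5]=A3: continuation. acc=(acc<<6)|0x23=0xE3
Byte[6]=9D: continuation. acc=(acc<<6)|0x1D=0x38DD
Completed: cp=U+38DD (starts at byte 4)
Byte[7]=EA: 3-byte lead, need 2 cont bytes. acc=0xA
Byte[8]=AF: continuation. acc=(acc<<6)|0x2F=0x2AF
Byte[9]=BA: continuation. acc=(acc<<6)|0x3A=0xABFA
Completed: cp=U+ABFA (starts at byte 7)
Byte[10]=C7: 2-byte lead, need 1 cont bytes. acc=0x7
Byte[11]=95: continuation. acc=(acc<<6)|0x15=0x1D5
Completed: cp=U+01D5 (starts at byte 10)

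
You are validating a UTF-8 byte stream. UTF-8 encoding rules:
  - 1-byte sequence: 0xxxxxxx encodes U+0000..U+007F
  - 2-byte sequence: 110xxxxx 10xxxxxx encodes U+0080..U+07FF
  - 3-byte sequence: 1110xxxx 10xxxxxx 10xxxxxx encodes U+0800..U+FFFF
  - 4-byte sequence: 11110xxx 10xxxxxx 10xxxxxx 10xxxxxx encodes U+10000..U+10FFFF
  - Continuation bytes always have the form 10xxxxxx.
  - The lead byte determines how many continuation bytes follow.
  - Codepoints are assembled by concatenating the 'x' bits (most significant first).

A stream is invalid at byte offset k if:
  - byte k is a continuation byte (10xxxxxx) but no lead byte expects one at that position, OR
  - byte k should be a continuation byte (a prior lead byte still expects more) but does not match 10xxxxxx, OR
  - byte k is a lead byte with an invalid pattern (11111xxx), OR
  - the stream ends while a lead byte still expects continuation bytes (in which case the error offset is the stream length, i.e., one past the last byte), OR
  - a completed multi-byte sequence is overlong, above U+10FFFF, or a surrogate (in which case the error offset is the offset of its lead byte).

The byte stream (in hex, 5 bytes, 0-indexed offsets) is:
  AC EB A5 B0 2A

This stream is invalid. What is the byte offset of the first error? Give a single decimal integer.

Answer: 0

Derivation:
Byte[0]=AC: INVALID lead byte (not 0xxx/110x/1110/11110)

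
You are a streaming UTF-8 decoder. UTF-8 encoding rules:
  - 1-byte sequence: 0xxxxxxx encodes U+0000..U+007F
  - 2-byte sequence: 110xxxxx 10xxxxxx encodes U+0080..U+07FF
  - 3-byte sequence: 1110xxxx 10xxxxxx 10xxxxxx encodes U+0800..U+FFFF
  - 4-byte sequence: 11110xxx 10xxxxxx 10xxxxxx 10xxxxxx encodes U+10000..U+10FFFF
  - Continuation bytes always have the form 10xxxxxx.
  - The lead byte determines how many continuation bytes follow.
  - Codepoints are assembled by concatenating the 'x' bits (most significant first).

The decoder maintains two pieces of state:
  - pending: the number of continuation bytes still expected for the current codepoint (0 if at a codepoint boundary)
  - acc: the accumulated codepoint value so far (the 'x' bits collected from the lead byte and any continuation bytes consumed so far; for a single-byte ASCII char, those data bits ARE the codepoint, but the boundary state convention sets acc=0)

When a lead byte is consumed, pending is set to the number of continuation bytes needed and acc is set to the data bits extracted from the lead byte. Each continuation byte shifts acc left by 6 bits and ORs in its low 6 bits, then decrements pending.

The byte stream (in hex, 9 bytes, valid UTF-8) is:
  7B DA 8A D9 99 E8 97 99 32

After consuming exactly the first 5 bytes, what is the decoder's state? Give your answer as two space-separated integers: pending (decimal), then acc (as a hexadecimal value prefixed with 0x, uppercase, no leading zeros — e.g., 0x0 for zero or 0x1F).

Answer: 0 0x659

Derivation:
Byte[0]=7B: 1-byte. pending=0, acc=0x0
Byte[1]=DA: 2-byte lead. pending=1, acc=0x1A
Byte[2]=8A: continuation. acc=(acc<<6)|0x0A=0x68A, pending=0
Byte[3]=D9: 2-byte lead. pending=1, acc=0x19
Byte[4]=99: continuation. acc=(acc<<6)|0x19=0x659, pending=0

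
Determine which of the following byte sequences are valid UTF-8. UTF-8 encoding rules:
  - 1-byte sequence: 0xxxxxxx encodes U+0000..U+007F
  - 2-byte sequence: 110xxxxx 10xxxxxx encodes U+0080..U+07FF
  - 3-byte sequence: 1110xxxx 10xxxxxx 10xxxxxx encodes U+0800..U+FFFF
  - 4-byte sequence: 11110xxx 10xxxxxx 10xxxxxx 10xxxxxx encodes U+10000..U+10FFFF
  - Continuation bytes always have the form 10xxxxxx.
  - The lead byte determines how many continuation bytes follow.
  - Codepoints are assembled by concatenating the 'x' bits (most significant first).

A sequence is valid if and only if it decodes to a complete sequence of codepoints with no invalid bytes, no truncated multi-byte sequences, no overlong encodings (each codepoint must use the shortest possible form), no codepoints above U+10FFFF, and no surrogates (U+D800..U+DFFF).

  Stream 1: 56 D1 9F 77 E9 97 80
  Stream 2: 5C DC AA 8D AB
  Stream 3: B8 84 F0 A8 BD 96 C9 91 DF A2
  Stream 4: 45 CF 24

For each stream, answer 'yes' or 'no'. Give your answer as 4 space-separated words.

Answer: yes no no no

Derivation:
Stream 1: decodes cleanly. VALID
Stream 2: error at byte offset 3. INVALID
Stream 3: error at byte offset 0. INVALID
Stream 4: error at byte offset 2. INVALID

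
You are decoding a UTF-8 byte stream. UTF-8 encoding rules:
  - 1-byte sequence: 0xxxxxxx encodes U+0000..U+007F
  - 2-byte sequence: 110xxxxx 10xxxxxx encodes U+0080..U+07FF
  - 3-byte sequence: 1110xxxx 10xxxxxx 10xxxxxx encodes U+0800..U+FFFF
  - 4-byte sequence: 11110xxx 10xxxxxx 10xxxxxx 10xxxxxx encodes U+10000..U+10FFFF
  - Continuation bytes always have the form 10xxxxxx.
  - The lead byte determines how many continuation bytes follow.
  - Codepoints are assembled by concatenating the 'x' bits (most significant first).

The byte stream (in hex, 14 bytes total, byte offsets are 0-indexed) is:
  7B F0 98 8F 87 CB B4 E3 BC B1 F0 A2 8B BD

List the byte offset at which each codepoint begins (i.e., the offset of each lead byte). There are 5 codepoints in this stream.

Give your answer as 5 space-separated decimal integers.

Answer: 0 1 5 7 10

Derivation:
Byte[0]=7B: 1-byte ASCII. cp=U+007B
Byte[1]=F0: 4-byte lead, need 3 cont bytes. acc=0x0
Byte[2]=98: continuation. acc=(acc<<6)|0x18=0x18
Byte[3]=8F: continuation. acc=(acc<<6)|0x0F=0x60F
Byte[4]=87: continuation. acc=(acc<<6)|0x07=0x183C7
Completed: cp=U+183C7 (starts at byte 1)
Byte[5]=CB: 2-byte lead, need 1 cont bytes. acc=0xB
Byte[6]=B4: continuation. acc=(acc<<6)|0x34=0x2F4
Completed: cp=U+02F4 (starts at byte 5)
Byte[7]=E3: 3-byte lead, need 2 cont bytes. acc=0x3
Byte[8]=BC: continuation. acc=(acc<<6)|0x3C=0xFC
Byte[9]=B1: continuation. acc=(acc<<6)|0x31=0x3F31
Completed: cp=U+3F31 (starts at byte 7)
Byte[10]=F0: 4-byte lead, need 3 cont bytes. acc=0x0
Byte[11]=A2: continuation. acc=(acc<<6)|0x22=0x22
Byte[12]=8B: continuation. acc=(acc<<6)|0x0B=0x88B
Byte[13]=BD: continuation. acc=(acc<<6)|0x3D=0x222FD
Completed: cp=U+222FD (starts at byte 10)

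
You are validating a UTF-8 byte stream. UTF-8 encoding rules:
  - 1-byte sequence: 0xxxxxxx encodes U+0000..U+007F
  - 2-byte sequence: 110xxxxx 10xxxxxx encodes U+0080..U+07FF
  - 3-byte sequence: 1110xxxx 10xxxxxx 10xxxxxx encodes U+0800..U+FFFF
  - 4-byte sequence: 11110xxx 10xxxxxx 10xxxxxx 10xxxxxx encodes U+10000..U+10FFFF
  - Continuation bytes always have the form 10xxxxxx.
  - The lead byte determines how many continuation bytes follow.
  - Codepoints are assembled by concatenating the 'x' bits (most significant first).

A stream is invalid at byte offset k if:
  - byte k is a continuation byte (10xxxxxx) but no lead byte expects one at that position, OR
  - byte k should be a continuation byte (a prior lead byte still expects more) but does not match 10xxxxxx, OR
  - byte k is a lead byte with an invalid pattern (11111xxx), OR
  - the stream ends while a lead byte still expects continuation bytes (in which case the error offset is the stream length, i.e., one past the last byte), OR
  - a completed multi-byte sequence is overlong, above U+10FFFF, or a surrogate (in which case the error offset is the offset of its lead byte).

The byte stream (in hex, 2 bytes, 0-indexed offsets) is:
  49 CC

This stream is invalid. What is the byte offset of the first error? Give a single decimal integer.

Byte[0]=49: 1-byte ASCII. cp=U+0049
Byte[1]=CC: 2-byte lead, need 1 cont bytes. acc=0xC
Byte[2]: stream ended, expected continuation. INVALID

Answer: 2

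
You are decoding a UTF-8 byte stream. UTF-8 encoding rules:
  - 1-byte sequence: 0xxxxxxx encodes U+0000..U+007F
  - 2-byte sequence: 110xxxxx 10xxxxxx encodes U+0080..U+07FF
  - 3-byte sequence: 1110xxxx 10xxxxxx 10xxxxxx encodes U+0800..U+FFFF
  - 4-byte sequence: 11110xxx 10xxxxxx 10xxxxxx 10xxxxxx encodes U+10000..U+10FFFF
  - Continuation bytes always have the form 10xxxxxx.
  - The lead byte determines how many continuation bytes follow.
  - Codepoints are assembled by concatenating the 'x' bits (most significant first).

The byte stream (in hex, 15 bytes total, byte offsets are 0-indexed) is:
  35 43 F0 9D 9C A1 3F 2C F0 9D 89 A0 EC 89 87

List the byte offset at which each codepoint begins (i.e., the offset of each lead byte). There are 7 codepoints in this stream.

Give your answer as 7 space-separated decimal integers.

Answer: 0 1 2 6 7 8 12

Derivation:
Byte[0]=35: 1-byte ASCII. cp=U+0035
Byte[1]=43: 1-byte ASCII. cp=U+0043
Byte[2]=F0: 4-byte lead, need 3 cont bytes. acc=0x0
Byte[3]=9D: continuation. acc=(acc<<6)|0x1D=0x1D
Byte[4]=9C: continuation. acc=(acc<<6)|0x1C=0x75C
Byte[5]=A1: continuation. acc=(acc<<6)|0x21=0x1D721
Completed: cp=U+1D721 (starts at byte 2)
Byte[6]=3F: 1-byte ASCII. cp=U+003F
Byte[7]=2C: 1-byte ASCII. cp=U+002C
Byte[8]=F0: 4-byte lead, need 3 cont bytes. acc=0x0
Byte[9]=9D: continuation. acc=(acc<<6)|0x1D=0x1D
Byte[10]=89: continuation. acc=(acc<<6)|0x09=0x749
Byte[11]=A0: continuation. acc=(acc<<6)|0x20=0x1D260
Completed: cp=U+1D260 (starts at byte 8)
Byte[12]=EC: 3-byte lead, need 2 cont bytes. acc=0xC
Byte[13]=89: continuation. acc=(acc<<6)|0x09=0x309
Byte[14]=87: continuation. acc=(acc<<6)|0x07=0xC247
Completed: cp=U+C247 (starts at byte 12)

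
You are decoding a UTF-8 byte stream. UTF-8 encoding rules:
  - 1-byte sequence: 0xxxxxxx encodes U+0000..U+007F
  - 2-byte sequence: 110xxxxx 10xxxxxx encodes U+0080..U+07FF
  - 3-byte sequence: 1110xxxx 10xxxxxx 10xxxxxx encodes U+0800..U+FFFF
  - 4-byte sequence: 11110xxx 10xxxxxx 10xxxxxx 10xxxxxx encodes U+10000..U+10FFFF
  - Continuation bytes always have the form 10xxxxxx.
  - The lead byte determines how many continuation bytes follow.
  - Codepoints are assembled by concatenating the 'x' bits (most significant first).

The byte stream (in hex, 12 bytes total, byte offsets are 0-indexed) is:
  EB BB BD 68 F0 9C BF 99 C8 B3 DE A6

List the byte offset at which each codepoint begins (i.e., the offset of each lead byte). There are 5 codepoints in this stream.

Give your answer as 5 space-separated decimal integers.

Byte[0]=EB: 3-byte lead, need 2 cont bytes. acc=0xB
Byte[1]=BB: continuation. acc=(acc<<6)|0x3B=0x2FB
Byte[2]=BD: continuation. acc=(acc<<6)|0x3D=0xBEFD
Completed: cp=U+BEFD (starts at byte 0)
Byte[3]=68: 1-byte ASCII. cp=U+0068
Byte[4]=F0: 4-byte lead, need 3 cont bytes. acc=0x0
Byte[5]=9C: continuation. acc=(acc<<6)|0x1C=0x1C
Byte[6]=BF: continuation. acc=(acc<<6)|0x3F=0x73F
Byte[7]=99: continuation. acc=(acc<<6)|0x19=0x1CFD9
Completed: cp=U+1CFD9 (starts at byte 4)
Byte[8]=C8: 2-byte lead, need 1 cont bytes. acc=0x8
Byte[9]=B3: continuation. acc=(acc<<6)|0x33=0x233
Completed: cp=U+0233 (starts at byte 8)
Byte[10]=DE: 2-byte lead, need 1 cont bytes. acc=0x1E
Byte[11]=A6: continuation. acc=(acc<<6)|0x26=0x7A6
Completed: cp=U+07A6 (starts at byte 10)

Answer: 0 3 4 8 10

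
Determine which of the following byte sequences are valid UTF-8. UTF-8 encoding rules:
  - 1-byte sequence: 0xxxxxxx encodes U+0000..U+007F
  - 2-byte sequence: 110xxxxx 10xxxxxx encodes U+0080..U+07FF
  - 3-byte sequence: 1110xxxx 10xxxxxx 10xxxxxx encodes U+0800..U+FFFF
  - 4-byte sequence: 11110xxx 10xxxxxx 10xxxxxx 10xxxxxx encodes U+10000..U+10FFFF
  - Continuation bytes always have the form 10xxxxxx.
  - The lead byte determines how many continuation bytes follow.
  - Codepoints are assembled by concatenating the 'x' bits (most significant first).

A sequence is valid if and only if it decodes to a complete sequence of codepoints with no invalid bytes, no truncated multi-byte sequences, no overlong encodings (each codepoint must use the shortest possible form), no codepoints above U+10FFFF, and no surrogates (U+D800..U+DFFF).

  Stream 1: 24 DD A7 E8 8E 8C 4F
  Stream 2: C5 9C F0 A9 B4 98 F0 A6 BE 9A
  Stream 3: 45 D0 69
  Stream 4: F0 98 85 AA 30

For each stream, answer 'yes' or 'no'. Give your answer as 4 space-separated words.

Answer: yes yes no yes

Derivation:
Stream 1: decodes cleanly. VALID
Stream 2: decodes cleanly. VALID
Stream 3: error at byte offset 2. INVALID
Stream 4: decodes cleanly. VALID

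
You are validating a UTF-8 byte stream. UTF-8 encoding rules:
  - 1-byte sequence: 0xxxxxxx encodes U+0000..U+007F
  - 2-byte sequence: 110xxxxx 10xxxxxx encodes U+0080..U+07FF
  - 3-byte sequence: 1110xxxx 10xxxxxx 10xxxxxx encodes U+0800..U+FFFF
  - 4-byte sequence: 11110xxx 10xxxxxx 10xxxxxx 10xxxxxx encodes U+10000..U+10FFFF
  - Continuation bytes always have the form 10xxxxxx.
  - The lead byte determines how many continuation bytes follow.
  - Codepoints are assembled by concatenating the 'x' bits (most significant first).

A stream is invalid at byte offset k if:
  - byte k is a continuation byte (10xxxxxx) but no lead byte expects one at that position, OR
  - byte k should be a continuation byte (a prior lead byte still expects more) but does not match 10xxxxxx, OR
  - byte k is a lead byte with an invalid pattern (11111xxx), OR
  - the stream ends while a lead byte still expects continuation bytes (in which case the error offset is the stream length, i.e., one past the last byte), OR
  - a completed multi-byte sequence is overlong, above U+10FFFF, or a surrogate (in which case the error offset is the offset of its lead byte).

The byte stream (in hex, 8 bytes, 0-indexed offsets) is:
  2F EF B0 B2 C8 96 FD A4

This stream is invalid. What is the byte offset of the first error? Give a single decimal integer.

Answer: 6

Derivation:
Byte[0]=2F: 1-byte ASCII. cp=U+002F
Byte[1]=EF: 3-byte lead, need 2 cont bytes. acc=0xF
Byte[2]=B0: continuation. acc=(acc<<6)|0x30=0x3F0
Byte[3]=B2: continuation. acc=(acc<<6)|0x32=0xFC32
Completed: cp=U+FC32 (starts at byte 1)
Byte[4]=C8: 2-byte lead, need 1 cont bytes. acc=0x8
Byte[5]=96: continuation. acc=(acc<<6)|0x16=0x216
Completed: cp=U+0216 (starts at byte 4)
Byte[6]=FD: INVALID lead byte (not 0xxx/110x/1110/11110)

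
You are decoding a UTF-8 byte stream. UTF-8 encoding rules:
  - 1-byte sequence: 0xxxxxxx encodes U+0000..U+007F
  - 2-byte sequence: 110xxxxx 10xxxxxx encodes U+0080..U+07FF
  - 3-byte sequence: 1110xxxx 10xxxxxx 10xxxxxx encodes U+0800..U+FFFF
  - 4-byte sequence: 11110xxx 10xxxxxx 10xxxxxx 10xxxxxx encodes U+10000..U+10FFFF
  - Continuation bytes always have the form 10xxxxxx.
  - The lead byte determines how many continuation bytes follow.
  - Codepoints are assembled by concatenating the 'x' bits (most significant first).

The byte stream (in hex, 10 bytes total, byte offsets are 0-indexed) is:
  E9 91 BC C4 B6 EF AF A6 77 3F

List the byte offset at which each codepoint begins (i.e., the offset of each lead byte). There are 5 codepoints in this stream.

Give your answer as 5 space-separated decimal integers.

Answer: 0 3 5 8 9

Derivation:
Byte[0]=E9: 3-byte lead, need 2 cont bytes. acc=0x9
Byte[1]=91: continuation. acc=(acc<<6)|0x11=0x251
Byte[2]=BC: continuation. acc=(acc<<6)|0x3C=0x947C
Completed: cp=U+947C (starts at byte 0)
Byte[3]=C4: 2-byte lead, need 1 cont bytes. acc=0x4
Byte[4]=B6: continuation. acc=(acc<<6)|0x36=0x136
Completed: cp=U+0136 (starts at byte 3)
Byte[5]=EF: 3-byte lead, need 2 cont bytes. acc=0xF
Byte[6]=AF: continuation. acc=(acc<<6)|0x2F=0x3EF
Byte[7]=A6: continuation. acc=(acc<<6)|0x26=0xFBE6
Completed: cp=U+FBE6 (starts at byte 5)
Byte[8]=77: 1-byte ASCII. cp=U+0077
Byte[9]=3F: 1-byte ASCII. cp=U+003F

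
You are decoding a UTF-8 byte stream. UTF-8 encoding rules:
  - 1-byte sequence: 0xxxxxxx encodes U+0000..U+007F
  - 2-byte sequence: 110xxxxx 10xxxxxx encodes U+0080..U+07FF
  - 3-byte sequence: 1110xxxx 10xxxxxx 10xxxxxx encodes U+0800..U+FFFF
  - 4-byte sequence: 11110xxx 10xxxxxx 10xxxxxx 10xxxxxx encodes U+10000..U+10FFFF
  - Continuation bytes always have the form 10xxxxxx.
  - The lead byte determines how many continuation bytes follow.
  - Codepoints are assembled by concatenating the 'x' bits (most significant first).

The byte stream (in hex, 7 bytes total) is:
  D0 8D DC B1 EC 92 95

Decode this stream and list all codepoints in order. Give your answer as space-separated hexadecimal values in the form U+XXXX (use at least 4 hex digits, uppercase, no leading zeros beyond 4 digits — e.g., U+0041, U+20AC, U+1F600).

Answer: U+040D U+0731 U+C495

Derivation:
Byte[0]=D0: 2-byte lead, need 1 cont bytes. acc=0x10
Byte[1]=8D: continuation. acc=(acc<<6)|0x0D=0x40D
Completed: cp=U+040D (starts at byte 0)
Byte[2]=DC: 2-byte lead, need 1 cont bytes. acc=0x1C
Byte[3]=B1: continuation. acc=(acc<<6)|0x31=0x731
Completed: cp=U+0731 (starts at byte 2)
Byte[4]=EC: 3-byte lead, need 2 cont bytes. acc=0xC
Byte[5]=92: continuation. acc=(acc<<6)|0x12=0x312
Byte[6]=95: continuation. acc=(acc<<6)|0x15=0xC495
Completed: cp=U+C495 (starts at byte 4)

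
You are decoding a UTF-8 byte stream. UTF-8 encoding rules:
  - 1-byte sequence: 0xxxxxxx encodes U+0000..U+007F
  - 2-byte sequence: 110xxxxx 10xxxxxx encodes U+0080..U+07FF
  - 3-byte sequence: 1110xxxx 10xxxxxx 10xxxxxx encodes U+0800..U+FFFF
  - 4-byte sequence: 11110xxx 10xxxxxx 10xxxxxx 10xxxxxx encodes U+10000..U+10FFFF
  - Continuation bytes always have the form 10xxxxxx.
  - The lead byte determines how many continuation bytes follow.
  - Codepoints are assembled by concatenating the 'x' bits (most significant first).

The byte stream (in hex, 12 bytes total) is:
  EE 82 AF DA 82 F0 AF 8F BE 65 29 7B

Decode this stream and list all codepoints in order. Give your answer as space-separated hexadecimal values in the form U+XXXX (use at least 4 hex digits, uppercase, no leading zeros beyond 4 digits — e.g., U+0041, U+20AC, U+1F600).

Answer: U+E0AF U+0682 U+2F3FE U+0065 U+0029 U+007B

Derivation:
Byte[0]=EE: 3-byte lead, need 2 cont bytes. acc=0xE
Byte[1]=82: continuation. acc=(acc<<6)|0x02=0x382
Byte[2]=AF: continuation. acc=(acc<<6)|0x2F=0xE0AF
Completed: cp=U+E0AF (starts at byte 0)
Byte[3]=DA: 2-byte lead, need 1 cont bytes. acc=0x1A
Byte[4]=82: continuation. acc=(acc<<6)|0x02=0x682
Completed: cp=U+0682 (starts at byte 3)
Byte[5]=F0: 4-byte lead, need 3 cont bytes. acc=0x0
Byte[6]=AF: continuation. acc=(acc<<6)|0x2F=0x2F
Byte[7]=8F: continuation. acc=(acc<<6)|0x0F=0xBCF
Byte[8]=BE: continuation. acc=(acc<<6)|0x3E=0x2F3FE
Completed: cp=U+2F3FE (starts at byte 5)
Byte[9]=65: 1-byte ASCII. cp=U+0065
Byte[10]=29: 1-byte ASCII. cp=U+0029
Byte[11]=7B: 1-byte ASCII. cp=U+007B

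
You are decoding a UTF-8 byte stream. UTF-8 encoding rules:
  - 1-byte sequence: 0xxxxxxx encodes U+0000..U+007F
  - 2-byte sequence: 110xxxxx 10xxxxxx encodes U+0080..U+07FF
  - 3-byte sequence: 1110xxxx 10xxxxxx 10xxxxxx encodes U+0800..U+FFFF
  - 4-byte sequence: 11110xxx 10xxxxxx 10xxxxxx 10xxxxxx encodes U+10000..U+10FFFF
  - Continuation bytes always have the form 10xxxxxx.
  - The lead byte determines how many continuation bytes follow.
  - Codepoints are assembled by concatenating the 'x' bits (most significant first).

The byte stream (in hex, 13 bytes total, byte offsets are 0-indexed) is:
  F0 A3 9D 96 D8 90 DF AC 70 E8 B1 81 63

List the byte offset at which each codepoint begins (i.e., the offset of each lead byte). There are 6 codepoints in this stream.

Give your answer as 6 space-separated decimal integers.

Answer: 0 4 6 8 9 12

Derivation:
Byte[0]=F0: 4-byte lead, need 3 cont bytes. acc=0x0
Byte[1]=A3: continuation. acc=(acc<<6)|0x23=0x23
Byte[2]=9D: continuation. acc=(acc<<6)|0x1D=0x8DD
Byte[3]=96: continuation. acc=(acc<<6)|0x16=0x23756
Completed: cp=U+23756 (starts at byte 0)
Byte[4]=D8: 2-byte lead, need 1 cont bytes. acc=0x18
Byte[5]=90: continuation. acc=(acc<<6)|0x10=0x610
Completed: cp=U+0610 (starts at byte 4)
Byte[6]=DF: 2-byte lead, need 1 cont bytes. acc=0x1F
Byte[7]=AC: continuation. acc=(acc<<6)|0x2C=0x7EC
Completed: cp=U+07EC (starts at byte 6)
Byte[8]=70: 1-byte ASCII. cp=U+0070
Byte[9]=E8: 3-byte lead, need 2 cont bytes. acc=0x8
Byte[10]=B1: continuation. acc=(acc<<6)|0x31=0x231
Byte[11]=81: continuation. acc=(acc<<6)|0x01=0x8C41
Completed: cp=U+8C41 (starts at byte 9)
Byte[12]=63: 1-byte ASCII. cp=U+0063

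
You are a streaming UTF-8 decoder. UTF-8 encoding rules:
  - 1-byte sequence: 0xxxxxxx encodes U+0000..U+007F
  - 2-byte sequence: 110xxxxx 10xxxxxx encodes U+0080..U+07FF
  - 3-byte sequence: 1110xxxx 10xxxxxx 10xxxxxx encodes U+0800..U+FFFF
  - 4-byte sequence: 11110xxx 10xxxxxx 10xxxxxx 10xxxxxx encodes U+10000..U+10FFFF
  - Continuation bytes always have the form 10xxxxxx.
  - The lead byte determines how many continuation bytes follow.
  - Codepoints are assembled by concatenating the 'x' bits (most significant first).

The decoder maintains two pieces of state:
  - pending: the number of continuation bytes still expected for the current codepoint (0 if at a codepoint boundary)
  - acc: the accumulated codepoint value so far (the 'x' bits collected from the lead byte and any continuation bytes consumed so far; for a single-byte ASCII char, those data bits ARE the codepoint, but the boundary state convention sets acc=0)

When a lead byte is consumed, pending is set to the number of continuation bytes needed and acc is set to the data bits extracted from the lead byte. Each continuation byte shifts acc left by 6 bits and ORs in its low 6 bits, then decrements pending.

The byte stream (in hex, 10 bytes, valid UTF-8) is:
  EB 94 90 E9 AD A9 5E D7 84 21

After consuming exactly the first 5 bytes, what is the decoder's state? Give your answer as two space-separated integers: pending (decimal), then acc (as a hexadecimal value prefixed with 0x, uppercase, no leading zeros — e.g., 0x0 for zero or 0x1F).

Byte[0]=EB: 3-byte lead. pending=2, acc=0xB
Byte[1]=94: continuation. acc=(acc<<6)|0x14=0x2D4, pending=1
Byte[2]=90: continuation. acc=(acc<<6)|0x10=0xB510, pending=0
Byte[3]=E9: 3-byte lead. pending=2, acc=0x9
Byte[4]=AD: continuation. acc=(acc<<6)|0x2D=0x26D, pending=1

Answer: 1 0x26D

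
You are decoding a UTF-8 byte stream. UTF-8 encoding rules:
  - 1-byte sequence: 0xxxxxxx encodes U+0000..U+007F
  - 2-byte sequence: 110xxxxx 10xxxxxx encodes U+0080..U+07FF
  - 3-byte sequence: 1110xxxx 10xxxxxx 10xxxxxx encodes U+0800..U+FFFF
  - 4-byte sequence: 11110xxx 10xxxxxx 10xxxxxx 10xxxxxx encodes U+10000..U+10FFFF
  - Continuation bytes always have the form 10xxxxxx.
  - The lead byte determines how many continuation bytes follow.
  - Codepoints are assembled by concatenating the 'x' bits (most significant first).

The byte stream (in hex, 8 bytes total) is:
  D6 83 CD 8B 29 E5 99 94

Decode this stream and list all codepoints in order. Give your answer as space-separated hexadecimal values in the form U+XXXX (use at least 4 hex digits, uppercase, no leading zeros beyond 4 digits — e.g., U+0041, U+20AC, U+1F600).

Byte[0]=D6: 2-byte lead, need 1 cont bytes. acc=0x16
Byte[1]=83: continuation. acc=(acc<<6)|0x03=0x583
Completed: cp=U+0583 (starts at byte 0)
Byte[2]=CD: 2-byte lead, need 1 cont bytes. acc=0xD
Byte[3]=8B: continuation. acc=(acc<<6)|0x0B=0x34B
Completed: cp=U+034B (starts at byte 2)
Byte[4]=29: 1-byte ASCII. cp=U+0029
Byte[5]=E5: 3-byte lead, need 2 cont bytes. acc=0x5
Byte[6]=99: continuation. acc=(acc<<6)|0x19=0x159
Byte[7]=94: continuation. acc=(acc<<6)|0x14=0x5654
Completed: cp=U+5654 (starts at byte 5)

Answer: U+0583 U+034B U+0029 U+5654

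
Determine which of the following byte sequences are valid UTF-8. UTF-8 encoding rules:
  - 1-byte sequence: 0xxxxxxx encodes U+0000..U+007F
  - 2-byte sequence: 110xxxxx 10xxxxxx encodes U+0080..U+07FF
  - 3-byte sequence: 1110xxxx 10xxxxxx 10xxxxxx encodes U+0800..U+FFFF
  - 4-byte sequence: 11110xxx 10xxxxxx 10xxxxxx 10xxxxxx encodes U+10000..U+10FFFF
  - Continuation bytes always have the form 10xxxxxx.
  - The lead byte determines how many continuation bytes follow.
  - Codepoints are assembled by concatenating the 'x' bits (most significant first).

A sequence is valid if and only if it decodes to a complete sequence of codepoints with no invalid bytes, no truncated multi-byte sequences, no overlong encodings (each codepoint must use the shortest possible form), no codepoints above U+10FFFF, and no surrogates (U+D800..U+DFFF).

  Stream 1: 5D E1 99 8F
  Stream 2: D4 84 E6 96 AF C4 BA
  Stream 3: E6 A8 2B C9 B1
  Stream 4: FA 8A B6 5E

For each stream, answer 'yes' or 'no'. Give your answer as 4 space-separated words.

Stream 1: decodes cleanly. VALID
Stream 2: decodes cleanly. VALID
Stream 3: error at byte offset 2. INVALID
Stream 4: error at byte offset 0. INVALID

Answer: yes yes no no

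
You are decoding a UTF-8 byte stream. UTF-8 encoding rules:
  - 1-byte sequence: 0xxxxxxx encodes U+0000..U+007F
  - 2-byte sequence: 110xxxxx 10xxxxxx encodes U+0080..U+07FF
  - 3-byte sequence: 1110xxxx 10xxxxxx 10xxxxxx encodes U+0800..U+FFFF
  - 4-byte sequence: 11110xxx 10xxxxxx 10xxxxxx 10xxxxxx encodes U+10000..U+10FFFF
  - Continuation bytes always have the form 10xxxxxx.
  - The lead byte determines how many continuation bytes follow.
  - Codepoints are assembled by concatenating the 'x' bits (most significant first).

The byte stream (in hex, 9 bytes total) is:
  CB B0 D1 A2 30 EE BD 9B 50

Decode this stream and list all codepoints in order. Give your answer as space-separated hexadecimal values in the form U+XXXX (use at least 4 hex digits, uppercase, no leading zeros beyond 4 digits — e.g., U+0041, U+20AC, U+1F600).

Answer: U+02F0 U+0462 U+0030 U+EF5B U+0050

Derivation:
Byte[0]=CB: 2-byte lead, need 1 cont bytes. acc=0xB
Byte[1]=B0: continuation. acc=(acc<<6)|0x30=0x2F0
Completed: cp=U+02F0 (starts at byte 0)
Byte[2]=D1: 2-byte lead, need 1 cont bytes. acc=0x11
Byte[3]=A2: continuation. acc=(acc<<6)|0x22=0x462
Completed: cp=U+0462 (starts at byte 2)
Byte[4]=30: 1-byte ASCII. cp=U+0030
Byte[5]=EE: 3-byte lead, need 2 cont bytes. acc=0xE
Byte[6]=BD: continuation. acc=(acc<<6)|0x3D=0x3BD
Byte[7]=9B: continuation. acc=(acc<<6)|0x1B=0xEF5B
Completed: cp=U+EF5B (starts at byte 5)
Byte[8]=50: 1-byte ASCII. cp=U+0050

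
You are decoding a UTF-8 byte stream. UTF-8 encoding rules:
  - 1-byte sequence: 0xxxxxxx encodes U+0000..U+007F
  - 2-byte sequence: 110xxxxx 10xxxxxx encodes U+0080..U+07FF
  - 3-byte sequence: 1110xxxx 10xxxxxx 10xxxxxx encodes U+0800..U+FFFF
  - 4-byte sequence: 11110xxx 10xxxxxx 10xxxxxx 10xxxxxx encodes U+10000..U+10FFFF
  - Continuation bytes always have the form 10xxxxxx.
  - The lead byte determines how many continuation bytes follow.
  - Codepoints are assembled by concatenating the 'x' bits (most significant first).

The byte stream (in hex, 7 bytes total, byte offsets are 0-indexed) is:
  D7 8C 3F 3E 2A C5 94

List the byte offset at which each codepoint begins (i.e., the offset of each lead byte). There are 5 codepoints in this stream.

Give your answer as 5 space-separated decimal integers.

Byte[0]=D7: 2-byte lead, need 1 cont bytes. acc=0x17
Byte[1]=8C: continuation. acc=(acc<<6)|0x0C=0x5CC
Completed: cp=U+05CC (starts at byte 0)
Byte[2]=3F: 1-byte ASCII. cp=U+003F
Byte[3]=3E: 1-byte ASCII. cp=U+003E
Byte[4]=2A: 1-byte ASCII. cp=U+002A
Byte[5]=C5: 2-byte lead, need 1 cont bytes. acc=0x5
Byte[6]=94: continuation. acc=(acc<<6)|0x14=0x154
Completed: cp=U+0154 (starts at byte 5)

Answer: 0 2 3 4 5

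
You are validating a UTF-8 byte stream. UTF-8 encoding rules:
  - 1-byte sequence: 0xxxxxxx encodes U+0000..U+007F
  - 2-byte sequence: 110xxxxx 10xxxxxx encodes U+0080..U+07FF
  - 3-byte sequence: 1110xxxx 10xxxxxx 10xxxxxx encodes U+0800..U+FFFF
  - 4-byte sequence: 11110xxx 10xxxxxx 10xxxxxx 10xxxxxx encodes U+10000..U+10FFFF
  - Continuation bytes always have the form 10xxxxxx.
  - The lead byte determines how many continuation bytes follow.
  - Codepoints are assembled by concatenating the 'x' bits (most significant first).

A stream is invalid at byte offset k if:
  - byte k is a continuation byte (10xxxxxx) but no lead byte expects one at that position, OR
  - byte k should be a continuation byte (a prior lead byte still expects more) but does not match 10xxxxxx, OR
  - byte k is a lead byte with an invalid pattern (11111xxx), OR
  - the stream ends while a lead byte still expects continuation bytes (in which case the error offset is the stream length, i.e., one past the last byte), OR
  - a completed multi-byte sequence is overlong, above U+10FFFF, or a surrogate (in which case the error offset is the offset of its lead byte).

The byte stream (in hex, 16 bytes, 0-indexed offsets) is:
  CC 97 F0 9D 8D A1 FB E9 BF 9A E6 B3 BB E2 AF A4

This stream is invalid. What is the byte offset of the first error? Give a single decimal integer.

Answer: 6

Derivation:
Byte[0]=CC: 2-byte lead, need 1 cont bytes. acc=0xC
Byte[1]=97: continuation. acc=(acc<<6)|0x17=0x317
Completed: cp=U+0317 (starts at byte 0)
Byte[2]=F0: 4-byte lead, need 3 cont bytes. acc=0x0
Byte[3]=9D: continuation. acc=(acc<<6)|0x1D=0x1D
Byte[4]=8D: continuation. acc=(acc<<6)|0x0D=0x74D
Byte[5]=A1: continuation. acc=(acc<<6)|0x21=0x1D361
Completed: cp=U+1D361 (starts at byte 2)
Byte[6]=FB: INVALID lead byte (not 0xxx/110x/1110/11110)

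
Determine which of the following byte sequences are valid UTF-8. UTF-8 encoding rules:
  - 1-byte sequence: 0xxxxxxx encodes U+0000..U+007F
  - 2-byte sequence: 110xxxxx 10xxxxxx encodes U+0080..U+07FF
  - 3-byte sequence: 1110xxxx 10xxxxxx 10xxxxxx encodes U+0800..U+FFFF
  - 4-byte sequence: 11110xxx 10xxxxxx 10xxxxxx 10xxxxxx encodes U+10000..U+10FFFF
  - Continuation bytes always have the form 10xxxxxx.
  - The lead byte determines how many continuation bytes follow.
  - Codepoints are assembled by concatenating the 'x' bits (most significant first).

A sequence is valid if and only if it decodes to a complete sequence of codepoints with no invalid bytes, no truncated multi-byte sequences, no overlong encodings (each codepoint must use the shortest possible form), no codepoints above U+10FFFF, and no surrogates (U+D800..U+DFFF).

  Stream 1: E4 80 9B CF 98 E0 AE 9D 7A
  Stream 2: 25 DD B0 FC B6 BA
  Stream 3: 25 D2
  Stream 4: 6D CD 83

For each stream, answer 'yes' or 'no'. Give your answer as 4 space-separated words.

Stream 1: decodes cleanly. VALID
Stream 2: error at byte offset 3. INVALID
Stream 3: error at byte offset 2. INVALID
Stream 4: decodes cleanly. VALID

Answer: yes no no yes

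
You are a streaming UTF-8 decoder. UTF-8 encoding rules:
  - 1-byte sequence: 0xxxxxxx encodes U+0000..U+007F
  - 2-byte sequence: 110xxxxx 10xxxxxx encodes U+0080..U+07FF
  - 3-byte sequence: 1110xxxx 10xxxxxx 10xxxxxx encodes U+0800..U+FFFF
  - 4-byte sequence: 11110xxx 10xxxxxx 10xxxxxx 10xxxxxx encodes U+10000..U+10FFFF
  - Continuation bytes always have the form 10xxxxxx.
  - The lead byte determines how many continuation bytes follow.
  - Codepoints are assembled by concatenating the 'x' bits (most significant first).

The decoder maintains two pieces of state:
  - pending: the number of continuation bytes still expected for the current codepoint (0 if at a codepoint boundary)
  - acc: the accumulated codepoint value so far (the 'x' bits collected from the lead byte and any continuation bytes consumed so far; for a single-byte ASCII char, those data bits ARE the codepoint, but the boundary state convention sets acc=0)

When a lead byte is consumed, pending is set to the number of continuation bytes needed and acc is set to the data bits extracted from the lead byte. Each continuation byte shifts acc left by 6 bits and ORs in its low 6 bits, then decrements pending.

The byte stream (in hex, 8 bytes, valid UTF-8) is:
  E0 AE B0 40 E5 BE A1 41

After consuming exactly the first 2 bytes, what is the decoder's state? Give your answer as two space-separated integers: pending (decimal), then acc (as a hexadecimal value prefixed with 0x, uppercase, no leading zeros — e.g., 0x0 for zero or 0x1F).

Byte[0]=E0: 3-byte lead. pending=2, acc=0x0
Byte[1]=AE: continuation. acc=(acc<<6)|0x2E=0x2E, pending=1

Answer: 1 0x2E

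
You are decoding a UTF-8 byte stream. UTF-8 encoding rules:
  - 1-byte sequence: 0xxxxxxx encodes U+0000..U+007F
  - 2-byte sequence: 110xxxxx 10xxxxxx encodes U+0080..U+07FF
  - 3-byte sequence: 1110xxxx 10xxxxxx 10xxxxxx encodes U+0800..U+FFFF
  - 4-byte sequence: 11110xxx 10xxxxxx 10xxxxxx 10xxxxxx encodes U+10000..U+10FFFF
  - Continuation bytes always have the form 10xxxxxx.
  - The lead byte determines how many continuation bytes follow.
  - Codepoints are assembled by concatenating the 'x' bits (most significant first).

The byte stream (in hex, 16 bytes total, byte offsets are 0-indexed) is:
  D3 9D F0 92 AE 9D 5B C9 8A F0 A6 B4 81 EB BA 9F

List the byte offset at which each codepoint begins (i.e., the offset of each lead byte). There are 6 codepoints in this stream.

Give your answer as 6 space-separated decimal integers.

Byte[0]=D3: 2-byte lead, need 1 cont bytes. acc=0x13
Byte[1]=9D: continuation. acc=(acc<<6)|0x1D=0x4DD
Completed: cp=U+04DD (starts at byte 0)
Byte[2]=F0: 4-byte lead, need 3 cont bytes. acc=0x0
Byte[3]=92: continuation. acc=(acc<<6)|0x12=0x12
Byte[4]=AE: continuation. acc=(acc<<6)|0x2E=0x4AE
Byte[5]=9D: continuation. acc=(acc<<6)|0x1D=0x12B9D
Completed: cp=U+12B9D (starts at byte 2)
Byte[6]=5B: 1-byte ASCII. cp=U+005B
Byte[7]=C9: 2-byte lead, need 1 cont bytes. acc=0x9
Byte[8]=8A: continuation. acc=(acc<<6)|0x0A=0x24A
Completed: cp=U+024A (starts at byte 7)
Byte[9]=F0: 4-byte lead, need 3 cont bytes. acc=0x0
Byte[10]=A6: continuation. acc=(acc<<6)|0x26=0x26
Byte[11]=B4: continuation. acc=(acc<<6)|0x34=0x9B4
Byte[12]=81: continuation. acc=(acc<<6)|0x01=0x26D01
Completed: cp=U+26D01 (starts at byte 9)
Byte[13]=EB: 3-byte lead, need 2 cont bytes. acc=0xB
Byte[14]=BA: continuation. acc=(acc<<6)|0x3A=0x2FA
Byte[15]=9F: continuation. acc=(acc<<6)|0x1F=0xBE9F
Completed: cp=U+BE9F (starts at byte 13)

Answer: 0 2 6 7 9 13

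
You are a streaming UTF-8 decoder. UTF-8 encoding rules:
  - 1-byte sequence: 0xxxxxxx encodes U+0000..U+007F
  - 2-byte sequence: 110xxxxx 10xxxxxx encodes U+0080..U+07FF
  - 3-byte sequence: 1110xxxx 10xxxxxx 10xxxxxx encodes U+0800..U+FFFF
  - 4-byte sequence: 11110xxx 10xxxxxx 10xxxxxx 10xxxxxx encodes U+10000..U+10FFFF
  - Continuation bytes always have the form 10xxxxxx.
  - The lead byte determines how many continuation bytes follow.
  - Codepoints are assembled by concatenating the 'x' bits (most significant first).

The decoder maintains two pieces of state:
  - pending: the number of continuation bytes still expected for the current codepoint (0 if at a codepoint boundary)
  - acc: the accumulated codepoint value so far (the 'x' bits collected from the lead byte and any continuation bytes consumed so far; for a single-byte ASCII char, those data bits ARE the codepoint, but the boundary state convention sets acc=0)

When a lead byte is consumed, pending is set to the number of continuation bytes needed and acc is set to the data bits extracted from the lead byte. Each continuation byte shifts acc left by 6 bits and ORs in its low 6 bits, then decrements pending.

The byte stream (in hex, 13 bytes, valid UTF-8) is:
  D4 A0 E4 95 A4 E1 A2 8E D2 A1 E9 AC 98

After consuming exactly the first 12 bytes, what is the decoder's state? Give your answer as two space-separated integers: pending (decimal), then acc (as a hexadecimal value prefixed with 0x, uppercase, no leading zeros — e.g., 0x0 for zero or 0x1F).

Byte[0]=D4: 2-byte lead. pending=1, acc=0x14
Byte[1]=A0: continuation. acc=(acc<<6)|0x20=0x520, pending=0
Byte[2]=E4: 3-byte lead. pending=2, acc=0x4
Byte[3]=95: continuation. acc=(acc<<6)|0x15=0x115, pending=1
Byte[4]=A4: continuation. acc=(acc<<6)|0x24=0x4564, pending=0
Byte[5]=E1: 3-byte lead. pending=2, acc=0x1
Byte[6]=A2: continuation. acc=(acc<<6)|0x22=0x62, pending=1
Byte[7]=8E: continuation. acc=(acc<<6)|0x0E=0x188E, pending=0
Byte[8]=D2: 2-byte lead. pending=1, acc=0x12
Byte[9]=A1: continuation. acc=(acc<<6)|0x21=0x4A1, pending=0
Byte[10]=E9: 3-byte lead. pending=2, acc=0x9
Byte[11]=AC: continuation. acc=(acc<<6)|0x2C=0x26C, pending=1

Answer: 1 0x26C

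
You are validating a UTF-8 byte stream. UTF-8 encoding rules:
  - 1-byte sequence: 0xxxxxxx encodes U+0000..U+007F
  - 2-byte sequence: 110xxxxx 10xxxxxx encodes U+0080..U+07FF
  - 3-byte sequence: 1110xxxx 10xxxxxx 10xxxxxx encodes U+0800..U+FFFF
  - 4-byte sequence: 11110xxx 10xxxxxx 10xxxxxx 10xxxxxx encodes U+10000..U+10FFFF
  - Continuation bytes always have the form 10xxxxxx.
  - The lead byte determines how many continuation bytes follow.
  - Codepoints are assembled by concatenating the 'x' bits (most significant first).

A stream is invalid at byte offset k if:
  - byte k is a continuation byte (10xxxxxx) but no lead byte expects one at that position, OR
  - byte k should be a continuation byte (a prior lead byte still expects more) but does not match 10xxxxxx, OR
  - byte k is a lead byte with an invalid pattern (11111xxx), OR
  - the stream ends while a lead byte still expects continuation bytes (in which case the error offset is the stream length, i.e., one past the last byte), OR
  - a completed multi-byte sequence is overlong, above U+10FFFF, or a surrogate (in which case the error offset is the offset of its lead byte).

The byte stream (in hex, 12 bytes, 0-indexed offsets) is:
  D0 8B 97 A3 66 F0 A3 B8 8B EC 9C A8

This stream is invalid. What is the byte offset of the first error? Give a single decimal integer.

Byte[0]=D0: 2-byte lead, need 1 cont bytes. acc=0x10
Byte[1]=8B: continuation. acc=(acc<<6)|0x0B=0x40B
Completed: cp=U+040B (starts at byte 0)
Byte[2]=97: INVALID lead byte (not 0xxx/110x/1110/11110)

Answer: 2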